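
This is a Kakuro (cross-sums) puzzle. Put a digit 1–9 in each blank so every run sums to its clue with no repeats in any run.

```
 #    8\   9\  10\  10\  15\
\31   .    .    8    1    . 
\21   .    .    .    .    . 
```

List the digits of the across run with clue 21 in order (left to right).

1 3 2 9 6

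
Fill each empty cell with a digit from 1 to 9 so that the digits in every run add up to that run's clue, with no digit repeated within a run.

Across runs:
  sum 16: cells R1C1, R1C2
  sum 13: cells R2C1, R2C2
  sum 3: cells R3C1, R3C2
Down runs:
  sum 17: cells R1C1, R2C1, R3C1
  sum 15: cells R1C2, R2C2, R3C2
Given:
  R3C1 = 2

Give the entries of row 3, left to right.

2, 1

16 in 2 cells must be {7,9}; 3 in 2 cells must be {1,2}.
R3C2 = 3 − 2 = 1 completes the 3 across.
Given what's placed, R1C2 must be 9 to fit the 16 across and 15 down.
R2C2 = 15 − 10 = 5 completes the 15 down.
R1C1 = 16 − 9 = 7 completes the 16 across.
R2C1 = 13 − 5 = 8 completes the 13 across.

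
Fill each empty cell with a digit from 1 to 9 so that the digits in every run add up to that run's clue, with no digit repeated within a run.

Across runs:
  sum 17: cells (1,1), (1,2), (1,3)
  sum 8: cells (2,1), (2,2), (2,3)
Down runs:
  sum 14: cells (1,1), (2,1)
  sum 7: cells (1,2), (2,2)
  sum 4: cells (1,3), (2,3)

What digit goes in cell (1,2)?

5

4 in 2 cells must be {1,3}.
The 8 across and the 14 down share only 5, so (2,1) = 5.
Given what's placed, (2,3) must be 1 to fit the 8 across and 4 down.
(1,1) = 14 − 5 = 9 completes the 14 down.
(1,3) = 4 − 1 = 3 completes the 4 down.
(2,2) = 8 − 6 = 2 completes the 8 across.
(1,2) = 17 − 12 = 5 completes the 17 across.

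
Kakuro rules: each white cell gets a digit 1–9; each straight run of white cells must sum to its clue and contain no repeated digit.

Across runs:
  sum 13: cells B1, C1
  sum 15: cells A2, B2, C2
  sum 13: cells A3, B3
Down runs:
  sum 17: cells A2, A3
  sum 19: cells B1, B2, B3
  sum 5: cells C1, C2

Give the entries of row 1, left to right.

9 4

17 in 2 cells must be {8,9}.
The 13 across and the 5 down share only 4, so C1 = 4.
C2 = 5 − 4 = 1 completes the 5 down.
B1 = 13 − 4 = 9 completes the 13 across.
No cell is forced outright now. A2 can only be 8 or 9 (the digits allowed by both its 15 across and its 17 down). If A2 = 9: then B2 would have to be in {5} for the 15 across but in {2,3,4,6,7,8} for the 19 down — contradiction. So A2 = 8.
B2 = 15 − 9 = 6 completes the 15 across.
A3 = 17 − 8 = 9 completes the 17 down.
B3 = 13 − 9 = 4 completes the 13 across.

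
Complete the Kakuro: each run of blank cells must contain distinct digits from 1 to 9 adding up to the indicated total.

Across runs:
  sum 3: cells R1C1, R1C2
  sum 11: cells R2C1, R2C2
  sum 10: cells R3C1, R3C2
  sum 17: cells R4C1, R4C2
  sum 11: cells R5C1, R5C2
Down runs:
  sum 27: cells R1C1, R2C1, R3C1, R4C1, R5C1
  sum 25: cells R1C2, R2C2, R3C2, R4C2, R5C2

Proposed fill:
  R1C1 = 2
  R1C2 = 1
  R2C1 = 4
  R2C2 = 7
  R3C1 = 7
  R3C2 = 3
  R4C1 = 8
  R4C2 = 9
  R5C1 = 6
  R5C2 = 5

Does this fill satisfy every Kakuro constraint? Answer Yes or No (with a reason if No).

Yes

Across: 2+1=3; 4+7=11; 7+3=10; 8+9=17; 6+5=11. Down: 2+4+7+8+6=27; 1+7+3+9+5=25. No digit repeats within any run.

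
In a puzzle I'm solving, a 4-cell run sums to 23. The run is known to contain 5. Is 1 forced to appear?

Counterexample: {2,5,7,9} sums to 23 under that restriction without using 1.

No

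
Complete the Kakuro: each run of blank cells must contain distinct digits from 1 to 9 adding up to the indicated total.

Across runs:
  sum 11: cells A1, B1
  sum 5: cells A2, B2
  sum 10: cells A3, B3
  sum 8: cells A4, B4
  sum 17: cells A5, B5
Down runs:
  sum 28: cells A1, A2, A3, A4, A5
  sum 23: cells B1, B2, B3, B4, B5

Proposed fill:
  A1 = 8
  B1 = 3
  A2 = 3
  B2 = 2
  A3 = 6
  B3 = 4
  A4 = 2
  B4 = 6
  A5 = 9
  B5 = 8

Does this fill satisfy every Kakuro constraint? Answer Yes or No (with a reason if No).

Across: 8+3=11; 3+2=5; 6+4=10; 2+6=8; 9+8=17. Down: 8+3+6+2+9=28; 3+2+4+6+8=23. No digit repeats within any run.

Yes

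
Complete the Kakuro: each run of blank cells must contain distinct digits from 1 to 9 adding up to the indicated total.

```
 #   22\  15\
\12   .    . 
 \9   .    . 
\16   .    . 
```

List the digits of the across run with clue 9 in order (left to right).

6, 3

16 in 2 cells must be {7,9}.
Nothing is forced directly, so branch on R3C2, whose candidates are 7 or 9. If R3C2 = 9: that forces R3C1 = 7, R1C1 = 9, after which R1C2 would have to be in {3} for the 12 across but in {1,2,4,5} for the 15 down — contradiction. So R3C2 = 7.
R3C1 = 16 − 7 = 9 completes the 16 across.
Nothing is forced directly, so branch on R1C2, whose candidates are 3 or 5. If R1C2 = 3: then R1C1 would have to be in {9} for the 12 across but in {5,6,7,8} for the 22 down — contradiction. So R1C2 = 5.
R1C1 = 12 − 5 = 7 completes the 12 across.
R2C1 = 22 − 16 = 6 completes the 22 down.
R2C2 = 9 − 6 = 3 completes the 9 across.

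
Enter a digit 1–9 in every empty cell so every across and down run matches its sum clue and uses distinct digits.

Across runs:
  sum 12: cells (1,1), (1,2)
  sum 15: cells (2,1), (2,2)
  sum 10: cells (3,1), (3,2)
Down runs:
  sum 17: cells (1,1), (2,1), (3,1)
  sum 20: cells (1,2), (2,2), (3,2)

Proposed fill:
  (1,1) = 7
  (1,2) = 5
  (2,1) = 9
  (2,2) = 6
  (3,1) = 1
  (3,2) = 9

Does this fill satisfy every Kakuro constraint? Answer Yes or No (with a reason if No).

Yes

Across: 7+5=12; 9+6=15; 1+9=10. Down: 7+9+1=17; 5+6+9=20. No digit repeats within any run.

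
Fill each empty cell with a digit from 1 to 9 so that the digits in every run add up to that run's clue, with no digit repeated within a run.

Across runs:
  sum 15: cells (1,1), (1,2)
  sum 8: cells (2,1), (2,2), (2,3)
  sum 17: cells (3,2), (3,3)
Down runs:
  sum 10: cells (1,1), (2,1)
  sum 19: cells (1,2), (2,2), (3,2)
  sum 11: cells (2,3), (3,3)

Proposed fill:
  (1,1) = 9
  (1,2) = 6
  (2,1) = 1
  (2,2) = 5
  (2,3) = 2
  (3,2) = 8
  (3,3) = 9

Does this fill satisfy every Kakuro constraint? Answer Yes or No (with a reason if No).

Yes

Across: 9+6=15; 1+5+2=8; 8+9=17. Down: 9+1=10; 6+5+8=19; 2+9=11. No digit repeats within any run.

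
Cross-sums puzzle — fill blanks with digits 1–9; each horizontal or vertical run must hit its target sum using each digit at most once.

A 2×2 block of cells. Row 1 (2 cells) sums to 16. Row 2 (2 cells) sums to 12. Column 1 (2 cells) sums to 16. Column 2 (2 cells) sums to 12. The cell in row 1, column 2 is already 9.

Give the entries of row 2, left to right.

16 in 2 cells must be {7,9}.
(1,1) = 16 − 9 = 7 completes the 16 across.
(2,1) = 16 − 7 = 9 completes the 16 down.
(2,2) = 12 − 9 = 3 completes the 12 across.

9 3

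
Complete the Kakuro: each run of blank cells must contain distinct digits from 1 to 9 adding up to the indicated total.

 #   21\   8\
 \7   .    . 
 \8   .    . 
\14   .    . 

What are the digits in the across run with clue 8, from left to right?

7 1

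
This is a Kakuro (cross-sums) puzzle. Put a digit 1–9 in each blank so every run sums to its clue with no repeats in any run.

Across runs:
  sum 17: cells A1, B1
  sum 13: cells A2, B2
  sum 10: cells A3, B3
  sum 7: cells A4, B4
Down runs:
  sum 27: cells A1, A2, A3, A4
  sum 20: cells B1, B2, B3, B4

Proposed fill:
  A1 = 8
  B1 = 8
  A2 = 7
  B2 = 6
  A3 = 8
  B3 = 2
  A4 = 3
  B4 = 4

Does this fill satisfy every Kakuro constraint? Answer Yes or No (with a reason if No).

No — the down run A1–A4 sums to 26, not 27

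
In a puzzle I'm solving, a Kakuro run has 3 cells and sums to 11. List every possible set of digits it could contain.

3 distinct digits from 1–9 sum between 6 and 24.

{1,2,8}; {1,3,7}; {1,4,6}; {2,3,6}; {2,4,5}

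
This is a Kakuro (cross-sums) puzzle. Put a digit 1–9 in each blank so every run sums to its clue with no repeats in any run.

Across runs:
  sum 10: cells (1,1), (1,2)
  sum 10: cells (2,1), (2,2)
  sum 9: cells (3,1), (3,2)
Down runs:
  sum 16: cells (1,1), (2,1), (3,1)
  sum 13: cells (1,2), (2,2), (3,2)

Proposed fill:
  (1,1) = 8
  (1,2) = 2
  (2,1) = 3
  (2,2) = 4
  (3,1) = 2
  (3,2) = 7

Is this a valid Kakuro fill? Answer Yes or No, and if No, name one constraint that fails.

No — the down run (1,1)–(3,1) sums to 13, not 16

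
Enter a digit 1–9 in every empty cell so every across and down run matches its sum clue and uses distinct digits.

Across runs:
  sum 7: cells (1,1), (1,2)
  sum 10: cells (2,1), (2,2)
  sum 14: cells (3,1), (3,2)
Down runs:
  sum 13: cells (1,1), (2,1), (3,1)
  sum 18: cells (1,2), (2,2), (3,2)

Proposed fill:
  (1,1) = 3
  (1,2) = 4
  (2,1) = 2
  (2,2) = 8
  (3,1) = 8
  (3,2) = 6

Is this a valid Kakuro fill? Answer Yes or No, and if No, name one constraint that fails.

Yes

Across: 3+4=7; 2+8=10; 8+6=14. Down: 3+2+8=13; 4+8+6=18. No digit repeats within any run.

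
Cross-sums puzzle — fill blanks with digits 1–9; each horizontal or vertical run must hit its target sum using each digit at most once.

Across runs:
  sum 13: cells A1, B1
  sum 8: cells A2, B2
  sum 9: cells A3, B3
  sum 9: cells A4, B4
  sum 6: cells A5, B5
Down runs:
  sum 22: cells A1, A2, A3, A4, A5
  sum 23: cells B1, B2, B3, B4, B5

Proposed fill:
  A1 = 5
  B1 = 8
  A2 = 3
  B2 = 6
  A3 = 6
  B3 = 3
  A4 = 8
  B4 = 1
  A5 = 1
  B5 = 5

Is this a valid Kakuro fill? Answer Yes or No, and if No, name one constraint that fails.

No — the down run A1–A5 sums to 23, not 22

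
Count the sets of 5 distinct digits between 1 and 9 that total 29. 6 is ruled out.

3

5 distinct digits from 1–9 sum between 15 and 35.
Dropping sets that contain 6.
Enumerating: {1,4,7,8,9}, {2,3,7,8,9}, {3,4,5,8,9}.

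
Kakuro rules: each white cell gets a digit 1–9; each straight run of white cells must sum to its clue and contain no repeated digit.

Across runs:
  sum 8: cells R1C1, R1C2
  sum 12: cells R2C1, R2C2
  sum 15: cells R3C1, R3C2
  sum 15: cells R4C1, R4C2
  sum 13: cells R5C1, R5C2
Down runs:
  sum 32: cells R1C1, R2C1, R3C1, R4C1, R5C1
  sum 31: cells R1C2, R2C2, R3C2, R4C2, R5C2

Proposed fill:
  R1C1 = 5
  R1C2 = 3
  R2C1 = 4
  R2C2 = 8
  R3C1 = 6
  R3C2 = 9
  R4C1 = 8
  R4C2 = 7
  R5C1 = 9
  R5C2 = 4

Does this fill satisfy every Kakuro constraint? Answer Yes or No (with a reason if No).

Yes

Across: 5+3=8; 4+8=12; 6+9=15; 8+7=15; 9+4=13. Down: 5+4+6+8+9=32; 3+8+9+7+4=31. No digit repeats within any run.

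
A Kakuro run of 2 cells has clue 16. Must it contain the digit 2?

No

The only way to make 16 from 2 distinct digits is {7,9}, which does not contain 2.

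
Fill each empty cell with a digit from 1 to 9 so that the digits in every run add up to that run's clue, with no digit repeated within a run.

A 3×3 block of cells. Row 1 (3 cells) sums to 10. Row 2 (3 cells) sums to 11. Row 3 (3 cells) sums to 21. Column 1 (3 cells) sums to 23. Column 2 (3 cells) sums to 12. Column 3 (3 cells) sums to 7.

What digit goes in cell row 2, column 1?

8

23 in 3 cells must be {6,8,9}; 7 in 3 cells must be {1,2,4}.
Only 6 fits (1,1) under both its across sum 10 and down sum 23.
Given what's placed, (1,3) must be 1 to fit the 10 across and 7 down.
(2,1) = 8: the only remaining digit allowed by both the 11 across and the 23 down.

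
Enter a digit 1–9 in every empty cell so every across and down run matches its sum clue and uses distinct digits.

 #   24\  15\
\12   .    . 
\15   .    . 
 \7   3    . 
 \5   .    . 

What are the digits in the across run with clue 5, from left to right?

4 1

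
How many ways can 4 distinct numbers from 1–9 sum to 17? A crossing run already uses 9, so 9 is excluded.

4 distinct digits from 1–9 sum between 10 and 30.
Dropping sets that contain 9.

7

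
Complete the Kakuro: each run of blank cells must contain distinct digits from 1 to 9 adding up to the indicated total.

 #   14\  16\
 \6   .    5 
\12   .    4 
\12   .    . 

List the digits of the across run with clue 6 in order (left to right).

1 5

R1C1 = 6 − 5 = 1 completes the 6 across.
R2C1 = 12 − 4 = 8 completes the 12 across.
R3C1 = 14 − 9 = 5 completes the 14 down.
R3C2 = 12 − 5 = 7 completes the 12 across.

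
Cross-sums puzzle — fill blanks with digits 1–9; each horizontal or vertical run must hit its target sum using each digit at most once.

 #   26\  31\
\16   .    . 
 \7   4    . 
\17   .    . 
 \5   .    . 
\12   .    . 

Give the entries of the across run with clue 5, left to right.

1 4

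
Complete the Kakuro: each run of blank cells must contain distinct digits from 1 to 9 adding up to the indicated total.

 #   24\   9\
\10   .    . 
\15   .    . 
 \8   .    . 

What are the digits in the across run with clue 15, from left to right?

24 in 3 cells must be {7,8,9}.
The 15 across and the 9 down share only 6, so R2C2 = 6.
The 8 across and the 24 down share only 7, so R3C1 = 7.
R3C2 = 8 − 7 = 1 completes the 8 across.
R1C2 = 9 − 7 = 2 completes the 9 down.
R2C1 = 15 − 6 = 9 completes the 15 across.
R1C1 = 10 − 2 = 8 completes the 10 across.

9 6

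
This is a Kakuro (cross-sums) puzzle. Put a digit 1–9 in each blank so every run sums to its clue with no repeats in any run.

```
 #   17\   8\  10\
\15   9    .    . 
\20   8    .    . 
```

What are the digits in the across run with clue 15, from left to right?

9, 5, 1

17 in 2 cells must be {8,9}.
Nothing is forced directly, so branch on R2C3, whose candidates are 3 or 7 or 9. If R2C3 = 3: then R1C3 would have to be in {1,2,4,5} for the 15 across but in {7} for the 10 down — contradiction. If R2C3 = 7: then R1C3 would have to be in {1,2,4,5} for the 15 across but in {3} for the 10 down — contradiction. So R2C3 = 9.
R1C3 = 10 − 9 = 1 completes the 10 down.
R2C2 = 20 − 17 = 3 completes the 20 across.
R1C2 = 15 − 10 = 5 completes the 15 across.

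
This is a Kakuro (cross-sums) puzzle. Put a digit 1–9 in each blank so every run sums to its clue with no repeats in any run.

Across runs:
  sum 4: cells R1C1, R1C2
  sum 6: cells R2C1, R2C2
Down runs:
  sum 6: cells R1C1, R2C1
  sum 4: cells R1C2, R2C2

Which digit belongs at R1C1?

1

4 in 2 cells must be {1,3}.
The 4 across and the 6 down share only 1, so R1C1 = 1.
R1C2 = 4 − 1 = 3 completes the 4 across.
R2C1 = 6 − 1 = 5 completes the 6 down.
R2C2 = 6 − 5 = 1 completes the 6 across.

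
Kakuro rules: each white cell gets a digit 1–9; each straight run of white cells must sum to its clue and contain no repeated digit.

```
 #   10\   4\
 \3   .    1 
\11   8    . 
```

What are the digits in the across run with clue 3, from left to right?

3 in 2 cells must be {1,2}; 4 in 2 cells must be {1,3}.
R1C1 = 3 − 1 = 2 completes the 3 across.
R2C2 = 11 − 8 = 3 completes the 11 across.

2 1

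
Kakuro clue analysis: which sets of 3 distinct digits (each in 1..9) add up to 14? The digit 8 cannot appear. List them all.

{1,4,9}; {1,6,7}; {2,3,9}; {2,5,7}; {3,4,7}; {3,5,6}

3 distinct digits from 1–9 sum between 6 and 24.
Dropping sets that contain 8.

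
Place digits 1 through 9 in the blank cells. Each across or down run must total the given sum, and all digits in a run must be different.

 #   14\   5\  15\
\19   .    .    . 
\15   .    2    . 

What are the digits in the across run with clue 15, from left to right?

5, 2, 8

R1C2 = 5 − 2 = 3 completes the 5 down.
R1C1 = 9: the only remaining digit allowed by both the 19 across and the 14 down.
R1C3 = 19 − 12 = 7 completes the 19 across.
R2C1 = 14 − 9 = 5 completes the 14 down.
R2C3 = 15 − 7 = 8 completes the 15 across.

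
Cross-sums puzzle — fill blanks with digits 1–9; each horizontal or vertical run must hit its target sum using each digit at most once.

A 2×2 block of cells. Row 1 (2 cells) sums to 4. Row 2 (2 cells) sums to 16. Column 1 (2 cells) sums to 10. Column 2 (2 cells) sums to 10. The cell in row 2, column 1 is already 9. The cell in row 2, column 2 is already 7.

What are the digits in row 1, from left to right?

1 3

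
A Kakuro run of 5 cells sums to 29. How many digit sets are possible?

5 distinct digits from 1–9 sum between 15 and 35.

8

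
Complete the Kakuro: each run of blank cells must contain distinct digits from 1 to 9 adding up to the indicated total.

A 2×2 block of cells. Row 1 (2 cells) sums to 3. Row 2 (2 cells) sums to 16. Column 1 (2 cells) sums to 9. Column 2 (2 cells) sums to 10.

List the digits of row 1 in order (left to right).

2, 1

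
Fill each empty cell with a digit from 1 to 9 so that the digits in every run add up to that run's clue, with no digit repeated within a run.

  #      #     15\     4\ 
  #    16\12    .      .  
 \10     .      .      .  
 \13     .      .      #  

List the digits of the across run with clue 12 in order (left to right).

16 in 2 cells must be {7,9}; 4 in 2 cells must be {1,3}.
The 12 across and the 4 down share only 3, so R1C3 = 3.
Intersecting the 10 across with the 16 down forces R2C1 = 7.
R2C3 = 4 − 3 = 1 completes the 4 down.
R3C1 = 16 − 7 = 9 completes the 16 down.
R3C2 = 13 − 9 = 4 completes the 13 across.
R1C2 = 12 − 3 = 9 completes the 12 across.
R2C2 = 10 − 8 = 2 completes the 10 across.

9 3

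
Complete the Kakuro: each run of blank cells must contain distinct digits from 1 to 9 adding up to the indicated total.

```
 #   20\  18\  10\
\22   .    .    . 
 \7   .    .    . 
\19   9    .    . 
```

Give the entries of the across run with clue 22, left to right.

7 in 3 cells must be {1,2,4}.
R2C1 = 4: the only remaining digit allowed by both the 7 across and the 20 down.
R1C1 = 20 − 13 = 7 completes the 20 down.
R1C3 = 6: the only remaining digit allowed by both the 22 across and the 10 down.
R2C3 = 1: the only remaining digit allowed by both the 7 across and the 10 down.
R3C3 = 10 − 7 = 3 completes the 10 down.
R1C2 = 22 − 13 = 9 completes the 22 across.

7, 9, 6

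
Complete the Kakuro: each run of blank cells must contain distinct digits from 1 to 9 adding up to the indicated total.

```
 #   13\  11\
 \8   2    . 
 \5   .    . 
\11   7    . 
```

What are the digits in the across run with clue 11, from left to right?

R1C2 = 8 − 2 = 6 completes the 8 across.
R2C1 = 13 − 9 = 4 completes the 13 down.
R2C2 = 5 − 4 = 1 completes the 5 across.
R3C2 = 11 − 7 = 4 completes the 11 across.

7 4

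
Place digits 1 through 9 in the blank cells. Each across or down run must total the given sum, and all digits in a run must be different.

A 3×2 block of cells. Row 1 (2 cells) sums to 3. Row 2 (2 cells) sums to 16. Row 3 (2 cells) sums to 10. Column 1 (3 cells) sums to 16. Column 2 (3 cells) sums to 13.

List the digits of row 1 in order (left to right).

1 2

3 in 2 cells must be {1,2}; 16 in 2 cells must be {7,9}.
Nothing is forced directly, so branch on (2,1), whose candidates are 7 or 9. If (2,1) = 7: that forces (1,1) = 1, (1,2) = 2, after which (2,2) would have to be in {9} for the 16 across but in {3,4,5,6,7,8} for the 13 down — contradiction. So (2,1) = 9.
(2,2) = 16 − 9 = 7 completes the 16 across.
Nothing is forced directly, so branch on (1,1), whose candidates are 1 or 2. If (1,1) = 2: that forces (1,2) = 1, after which (3,1) would have to be in {1,2,3,4,6,7,8,9} for the 10 across but in {5} for the 16 down — contradiction. So (1,1) = 1.
(1,2) = 3 − 1 = 2 completes the 3 across.
(3,1) = 16 − 10 = 6 completes the 16 down.
(3,2) = 10 − 6 = 4 completes the 10 across.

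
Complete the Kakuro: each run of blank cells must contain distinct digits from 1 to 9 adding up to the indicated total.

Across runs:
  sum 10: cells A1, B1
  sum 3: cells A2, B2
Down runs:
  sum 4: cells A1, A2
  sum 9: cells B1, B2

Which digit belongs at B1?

7

3 in 2 cells must be {1,2}; 4 in 2 cells must be {1,3}.
The 3 across and the 4 down share only 1, so A2 = 1.
B2 = 3 − 1 = 2 completes the 3 across.
A1 = 4 − 1 = 3 completes the 4 down.
B1 = 10 − 3 = 7 completes the 10 across.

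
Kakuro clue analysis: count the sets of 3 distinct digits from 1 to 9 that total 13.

7

3 distinct digits from 1–9 sum between 6 and 24.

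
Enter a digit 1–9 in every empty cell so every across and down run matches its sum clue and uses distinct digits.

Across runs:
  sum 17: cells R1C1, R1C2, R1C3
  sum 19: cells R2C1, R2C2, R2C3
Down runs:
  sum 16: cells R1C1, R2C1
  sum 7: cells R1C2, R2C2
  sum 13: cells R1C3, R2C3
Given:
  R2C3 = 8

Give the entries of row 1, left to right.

16 in 2 cells must be {7,9}.
R1C3 = 13 − 8 = 5 completes the 13 down.
R1C1 = 9: the only remaining digit allowed by both the 17 across and the 16 down.
R1C2 = 17 − 14 = 3 completes the 17 across.
R2C1 = 16 − 9 = 7 completes the 16 down.
R2C2 = 19 − 15 = 4 completes the 19 across.

9, 3, 5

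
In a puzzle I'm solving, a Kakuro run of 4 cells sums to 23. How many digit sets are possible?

4 distinct digits from 1–9 sum between 10 and 30.

9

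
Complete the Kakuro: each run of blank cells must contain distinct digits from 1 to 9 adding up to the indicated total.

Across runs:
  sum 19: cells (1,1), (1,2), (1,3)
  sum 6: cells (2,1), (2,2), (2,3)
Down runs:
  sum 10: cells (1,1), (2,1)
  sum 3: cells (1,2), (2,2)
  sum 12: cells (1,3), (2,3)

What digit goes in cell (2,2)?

6 in 3 cells must be {1,2,3}; 3 in 2 cells must be {1,2}.
The 19 across and the 3 down share only 2, so (1,2) = 2.
(2,2) = 3 − 2 = 1 completes the 3 down.
Given what's placed, (2,3) must be 3 to fit the 6 across and 12 down.
(1,3) = 12 − 3 = 9 completes the 12 down.
(2,1) = 6 − 4 = 2 completes the 6 across.
(1,1) = 19 − 11 = 8 completes the 19 across.

1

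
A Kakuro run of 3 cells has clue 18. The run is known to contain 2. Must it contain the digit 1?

No

The only way to make 18 from 3 distinct digits under that restriction is {2,7,9}, which does not contain 1.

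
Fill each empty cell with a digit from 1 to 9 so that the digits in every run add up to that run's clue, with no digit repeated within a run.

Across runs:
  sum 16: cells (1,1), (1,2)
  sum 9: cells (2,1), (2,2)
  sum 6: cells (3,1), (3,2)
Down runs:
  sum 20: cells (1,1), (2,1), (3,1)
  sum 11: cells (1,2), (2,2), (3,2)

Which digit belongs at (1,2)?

7

16 in 2 cells must be {7,9}.
The 16 across and the 11 down share only 7, so (1,2) = 7.
Given what's placed, (3,2) must be 1 to fit the 6 across and 11 down.
(1,1) = 16 − 7 = 9 completes the 16 across.
(2,2) = 11 − 8 = 3 completes the 11 down.
(3,1) = 6 − 1 = 5 completes the 6 across.
(2,1) = 9 − 3 = 6 completes the 9 across.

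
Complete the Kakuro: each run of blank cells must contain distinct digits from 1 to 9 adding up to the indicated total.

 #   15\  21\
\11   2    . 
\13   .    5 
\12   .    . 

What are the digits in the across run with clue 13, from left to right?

8, 5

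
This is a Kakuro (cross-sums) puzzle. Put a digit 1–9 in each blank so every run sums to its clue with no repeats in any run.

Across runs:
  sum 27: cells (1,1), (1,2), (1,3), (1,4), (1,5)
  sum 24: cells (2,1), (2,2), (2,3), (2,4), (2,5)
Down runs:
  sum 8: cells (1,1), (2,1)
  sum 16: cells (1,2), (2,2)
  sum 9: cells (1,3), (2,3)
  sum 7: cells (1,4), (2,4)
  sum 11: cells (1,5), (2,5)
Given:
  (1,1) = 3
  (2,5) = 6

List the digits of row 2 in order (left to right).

16 in 2 cells must be {7,9}.
(1,5) = 11 − 6 = 5 completes the 11 down.
(2,1) = 8 − 3 = 5 completes the 8 down.
Nothing is forced directly, so branch on (1,4), whose candidates are 2 or 4 or 6. If (1,4) = 2: that forces (1,2) = 9, (1,3) = 8, (2,2) = 7, after which (2,3) would have to be in {2,4} for the 24 across but in {1} for the 9 down — contradiction. If (1,4) = 6: that forces (1,2) = 9, (1,3) = 4, (2,2) = 7, after which (2,3) would have to be in {2,4} for the 24 across but in {5} for the 9 down — contradiction. So (1,4) = 4.
(2,4) = 7 − 4 = 3 completes the 7 down.
(2,2) = 9: the only remaining digit allowed by both the 24 across and the 16 down.
(2,3) = 24 − 23 = 1 completes the 24 across.

5, 9, 1, 3, 6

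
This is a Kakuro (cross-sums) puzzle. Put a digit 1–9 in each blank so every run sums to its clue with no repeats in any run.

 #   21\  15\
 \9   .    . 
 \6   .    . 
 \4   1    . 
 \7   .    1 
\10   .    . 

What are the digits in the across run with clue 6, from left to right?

2 4

4 in 2 cells must be {1,3}; 15 in 5 cells must be {1,2,3,4,5}.
R3C2 = 4 − 1 = 3 completes the 4 across.
R4C1 = 7 − 1 = 6 completes the 7 across.
Nothing is forced directly, so branch on R5C2, whose candidates are 2 or 4. If R5C2 = 4: then R5C1 would have to be in {6} for the 10 across but in {2,3,4,5,7,8,9} for the 21 down — contradiction. So R5C2 = 2.
R5C1 = 10 − 2 = 8 completes the 10 across.
Nothing is forced directly, so branch on R1C1, whose candidates are 2 or 4. If R1C1 = 2: then R1C2 would have to be in {7} for the 9 across but in {4,5} for the 15 down — contradiction. So R1C1 = 4.
R1C2 = 9 − 4 = 5 completes the 9 across.
R2C1 = 21 − 19 = 2 completes the 21 down.
R2C2 = 6 − 2 = 4 completes the 6 across.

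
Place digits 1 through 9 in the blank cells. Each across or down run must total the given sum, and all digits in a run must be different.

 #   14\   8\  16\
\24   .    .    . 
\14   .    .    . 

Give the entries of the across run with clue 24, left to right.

24 in 3 cells must be {7,8,9}; 16 in 2 cells must be {7,9}.
The 24 across and the 8 down share only 7, so R1C2 = 7.
Given what's placed, R1C3 must be 9 to fit the 24 across and 16 down.
R2C2 = 8 − 7 = 1 completes the 8 down.
R2C3 = 16 − 9 = 7 completes the 16 down.
R1C1 = 24 − 16 = 8 completes the 24 across.
R2C1 = 14 − 8 = 6 completes the 14 across.

8 7 9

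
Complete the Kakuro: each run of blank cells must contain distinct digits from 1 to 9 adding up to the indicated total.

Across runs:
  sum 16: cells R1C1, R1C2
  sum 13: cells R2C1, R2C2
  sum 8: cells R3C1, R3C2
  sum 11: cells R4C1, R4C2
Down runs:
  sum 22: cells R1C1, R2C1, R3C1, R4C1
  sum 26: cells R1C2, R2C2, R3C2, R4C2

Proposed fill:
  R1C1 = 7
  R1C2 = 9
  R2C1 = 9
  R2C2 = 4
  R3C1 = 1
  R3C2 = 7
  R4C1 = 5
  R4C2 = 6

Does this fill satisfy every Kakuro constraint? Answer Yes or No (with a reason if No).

Yes

Across: 7+9=16; 9+4=13; 1+7=8; 5+6=11. Down: 7+9+1+5=22; 9+4+7+6=26. No digit repeats within any run.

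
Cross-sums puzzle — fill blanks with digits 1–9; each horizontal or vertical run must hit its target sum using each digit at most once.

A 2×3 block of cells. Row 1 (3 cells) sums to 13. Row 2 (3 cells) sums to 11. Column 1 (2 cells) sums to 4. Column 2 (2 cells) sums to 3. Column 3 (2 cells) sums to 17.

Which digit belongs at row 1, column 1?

3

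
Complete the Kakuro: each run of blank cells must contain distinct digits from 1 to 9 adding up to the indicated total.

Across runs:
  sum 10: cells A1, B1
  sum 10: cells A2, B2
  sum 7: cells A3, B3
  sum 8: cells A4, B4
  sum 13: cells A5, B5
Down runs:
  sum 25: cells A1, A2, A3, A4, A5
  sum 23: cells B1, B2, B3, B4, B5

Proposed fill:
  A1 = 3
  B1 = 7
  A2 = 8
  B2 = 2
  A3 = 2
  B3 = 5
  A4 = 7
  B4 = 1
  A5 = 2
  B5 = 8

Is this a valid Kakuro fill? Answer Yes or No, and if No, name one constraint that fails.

No — the across run A5–B5 sums to 10, not 13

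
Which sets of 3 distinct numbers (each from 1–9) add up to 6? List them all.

{1,2,3}

3 distinct digits from 1–9 sum between 6 and 24.
Only one set works: {1,2,3}.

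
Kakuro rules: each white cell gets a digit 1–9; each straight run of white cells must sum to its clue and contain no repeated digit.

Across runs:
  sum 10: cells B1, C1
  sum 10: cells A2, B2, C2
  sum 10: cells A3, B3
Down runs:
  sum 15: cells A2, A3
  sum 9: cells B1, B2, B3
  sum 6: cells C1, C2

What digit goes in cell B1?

6

Nothing is forced directly, so branch on A2, whose candidates are 6 or 7. If A2 = 6: that forces C2 = 1, A3 = 9, B3 = 1, after which C1 would have to be in {1,2,3,4,6,7,8,9} for the 10 across but in {5} for the 6 down — contradiction. So A2 = 7.
A3 = 15 − 7 = 8 completes the 15 down.
B3 = 10 − 8 = 2 completes the 10 across.
B2 = 1: the only remaining digit allowed by both the 10 across and the 9 down.
C2 = 10 − 8 = 2 completes the 10 across.
B1 = 9 − 3 = 6 completes the 9 down.
C1 = 10 − 6 = 4 completes the 10 across.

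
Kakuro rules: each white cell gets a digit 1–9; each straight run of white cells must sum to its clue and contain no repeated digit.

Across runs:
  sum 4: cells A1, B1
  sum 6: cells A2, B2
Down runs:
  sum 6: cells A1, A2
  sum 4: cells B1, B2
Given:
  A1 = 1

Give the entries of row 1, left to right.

4 in 2 cells must be {1,3}.
B1 = 4 − 1 = 3 completes the 4 across.
A2 = 6 − 1 = 5 completes the 6 down.
B2 = 6 − 5 = 1 completes the 6 across.

1 3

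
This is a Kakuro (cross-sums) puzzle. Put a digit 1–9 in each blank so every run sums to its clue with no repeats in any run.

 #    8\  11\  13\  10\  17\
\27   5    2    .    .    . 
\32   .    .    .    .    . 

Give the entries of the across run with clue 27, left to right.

5 2 8 3 9

17 in 2 cells must be {8,9}.
R2C1 = 8 − 5 = 3 completes the 8 down.
R2C2 = 11 − 2 = 9 completes the 11 down.
Given what's placed, R2C5 must be 8 to fit the 32 across and 17 down.
R1C5 = 17 − 8 = 9 completes the 17 down.
R2C4 = 7: the only remaining digit allowed by both the 32 across and the 10 down.
R1C4 = 10 − 7 = 3 completes the 10 down.
R2C3 = 32 − 27 = 5 completes the 32 across.
R1C3 = 27 − 19 = 8 completes the 27 across.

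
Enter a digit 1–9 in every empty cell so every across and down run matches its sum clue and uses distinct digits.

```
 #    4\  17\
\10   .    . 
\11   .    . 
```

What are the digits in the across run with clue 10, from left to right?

1 9

4 in 2 cells must be {1,3}; 17 in 2 cells must be {8,9}.
The 11 across and the 4 down share only 3, so R2C1 = 3.
R2C2 = 11 − 3 = 8 completes the 11 across.
R1C1 = 4 − 3 = 1 completes the 4 down.
R1C2 = 10 − 1 = 9 completes the 10 across.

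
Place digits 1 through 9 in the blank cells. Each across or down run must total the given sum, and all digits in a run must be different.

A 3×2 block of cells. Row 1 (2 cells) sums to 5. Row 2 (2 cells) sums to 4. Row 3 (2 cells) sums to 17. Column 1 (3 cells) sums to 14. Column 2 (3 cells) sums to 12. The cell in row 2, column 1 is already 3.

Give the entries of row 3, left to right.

9 8

4 in 2 cells must be {1,3}; 17 in 2 cells must be {8,9}.
(2,2) = 4 − 3 = 1 completes the 4 across.
Given what's placed, (3,1) must be 9 to fit the 17 across and 14 down.
(3,2) = 17 − 9 = 8 completes the 17 across.
(1,1) = 14 − 12 = 2 completes the 14 down.
(1,2) = 5 − 2 = 3 completes the 5 across.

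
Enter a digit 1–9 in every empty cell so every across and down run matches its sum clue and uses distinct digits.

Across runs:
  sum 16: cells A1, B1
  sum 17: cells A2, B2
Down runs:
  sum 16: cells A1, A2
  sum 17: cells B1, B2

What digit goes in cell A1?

16 in 2 cells must be {7,9}; 17 in 2 cells must be {8,9}.
The 16 across and the 17 down share only 9, so B1 = 9.
The 17 across and the 16 down share only 9, so A2 = 9.
B2 = 17 − 9 = 8 completes the 17 across.
A1 = 16 − 9 = 7 completes the 16 across.

7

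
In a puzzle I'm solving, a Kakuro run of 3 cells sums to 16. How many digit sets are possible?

8

3 distinct digits from 1–9 sum between 6 and 24.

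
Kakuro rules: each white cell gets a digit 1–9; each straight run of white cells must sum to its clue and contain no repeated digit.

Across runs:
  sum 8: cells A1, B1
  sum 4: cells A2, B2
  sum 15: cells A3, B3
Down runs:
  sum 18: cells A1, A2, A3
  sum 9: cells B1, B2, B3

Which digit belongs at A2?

3

4 in 2 cells must be {1,3}.
The 15 across and the 9 down share only 6, so B3 = 6.
Given what's placed, B2 must be 1 to fit the 4 across and 9 down.
A3 = 15 − 6 = 9 completes the 15 across.
B1 = 9 − 7 = 2 completes the 9 down.
A2 = 4 − 1 = 3 completes the 4 across.
A1 = 8 − 2 = 6 completes the 8 across.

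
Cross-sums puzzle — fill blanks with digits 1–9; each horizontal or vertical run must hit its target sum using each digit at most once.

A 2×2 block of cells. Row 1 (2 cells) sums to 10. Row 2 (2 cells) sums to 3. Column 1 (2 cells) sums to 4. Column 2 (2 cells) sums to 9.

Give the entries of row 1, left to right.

3 in 2 cells must be {1,2}; 4 in 2 cells must be {1,3}.
The 3 across and the 4 down share only 1, so (2,1) = 1.
(2,2) = 3 − 1 = 2 completes the 3 across.
(1,1) = 4 − 1 = 3 completes the 4 down.
(1,2) = 10 − 3 = 7 completes the 10 across.

3 7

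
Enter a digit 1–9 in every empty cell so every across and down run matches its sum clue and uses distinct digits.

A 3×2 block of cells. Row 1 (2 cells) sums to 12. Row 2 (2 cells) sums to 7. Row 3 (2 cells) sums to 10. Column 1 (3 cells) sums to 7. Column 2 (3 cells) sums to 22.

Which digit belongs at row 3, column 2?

7 in 3 cells must be {1,2,4}.
The 12 across and the 7 down share only 4, so (1,1) = 4.
(1,2) = 12 − 4 = 8 completes the 12 across.
Given what's placed, (2,2) must be 5 to fit the 7 across and 22 down.
(3,2) = 22 − 13 = 9 completes the 22 down.
(2,1) = 7 − 5 = 2 completes the 7 across.
(3,1) = 10 − 9 = 1 completes the 10 across.

9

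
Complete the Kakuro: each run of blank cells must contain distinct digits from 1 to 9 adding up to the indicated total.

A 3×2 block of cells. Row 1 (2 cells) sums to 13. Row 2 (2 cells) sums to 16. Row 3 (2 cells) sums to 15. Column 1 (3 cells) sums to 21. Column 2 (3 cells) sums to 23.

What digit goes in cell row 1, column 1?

5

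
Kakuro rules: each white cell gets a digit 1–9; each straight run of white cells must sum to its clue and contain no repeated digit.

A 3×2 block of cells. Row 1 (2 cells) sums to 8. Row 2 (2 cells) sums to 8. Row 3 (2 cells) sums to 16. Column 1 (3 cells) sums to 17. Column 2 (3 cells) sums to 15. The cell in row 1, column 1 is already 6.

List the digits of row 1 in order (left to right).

6 2

16 in 2 cells must be {7,9}.
(1,2) = 8 − 6 = 2 completes the 8 across.
No cell is forced outright now. (3,1) can only be 7 or 9 (the digits allowed by both its 16 across and its 17 down). If (3,1) = 7: then (2,1) would have to be in {1,2,3,5,6,7} for the 8 across but in {4} for the 17 down — contradiction. So (3,1) = 9.
(2,1) = 17 − 15 = 2 completes the 17 down.
(2,2) = 8 − 2 = 6 completes the 8 across.
(3,2) = 16 − 9 = 7 completes the 16 across.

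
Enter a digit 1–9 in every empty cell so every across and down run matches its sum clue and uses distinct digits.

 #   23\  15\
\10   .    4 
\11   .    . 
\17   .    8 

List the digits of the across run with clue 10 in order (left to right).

6 4

17 in 2 cells must be {8,9}; 23 in 3 cells must be {6,8,9}.
R1C1 = 10 − 4 = 6 completes the 10 across.
R2C2 = 15 − 12 = 3 completes the 15 down.
R3C1 = 17 − 8 = 9 completes the 17 across.
R2C1 = 11 − 3 = 8 completes the 11 across.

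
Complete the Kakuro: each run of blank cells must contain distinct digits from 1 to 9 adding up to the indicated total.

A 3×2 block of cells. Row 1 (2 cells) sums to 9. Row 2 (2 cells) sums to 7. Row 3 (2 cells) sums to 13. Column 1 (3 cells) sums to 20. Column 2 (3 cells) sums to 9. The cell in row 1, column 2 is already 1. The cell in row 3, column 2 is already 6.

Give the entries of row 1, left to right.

(1,1) = 9 − 1 = 8 completes the 9 across.
(2,2) = 9 − 7 = 2 completes the 9 down.
(3,1) = 13 − 6 = 7 completes the 13 across.
(2,1) = 7 − 2 = 5 completes the 7 across.

8, 1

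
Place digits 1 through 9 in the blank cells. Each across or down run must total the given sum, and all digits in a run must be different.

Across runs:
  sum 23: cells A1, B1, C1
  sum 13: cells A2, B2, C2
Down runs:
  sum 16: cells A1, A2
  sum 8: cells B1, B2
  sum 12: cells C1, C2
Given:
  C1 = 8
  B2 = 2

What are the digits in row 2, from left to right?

23 in 3 cells must be {6,8,9}; 16 in 2 cells must be {7,9}.
A1 = 9: the only remaining digit allowed by both the 23 across and the 16 down.
B1 = 23 − 17 = 6 completes the 23 across.
A2 = 16 − 9 = 7 completes the 16 down.
C2 = 13 − 9 = 4 completes the 13 across.

7 2 4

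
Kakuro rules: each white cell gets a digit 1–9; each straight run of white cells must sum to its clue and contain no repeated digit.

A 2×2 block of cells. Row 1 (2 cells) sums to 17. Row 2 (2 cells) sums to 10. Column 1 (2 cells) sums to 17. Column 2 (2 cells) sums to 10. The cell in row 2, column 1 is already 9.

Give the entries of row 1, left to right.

17 in 2 cells must be {8,9}.
(1,1) = 17 − 9 = 8 completes the 17 down.
(1,2) = 17 − 8 = 9 completes the 17 across.
(2,2) = 10 − 9 = 1 completes the 10 across.

8 9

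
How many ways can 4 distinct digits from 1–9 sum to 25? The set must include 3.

2

4 distinct digits from 1–9 sum between 10 and 30.
Keeping only sets containing 3.
Enumerating: {3,5,8,9}, {3,6,7,9}.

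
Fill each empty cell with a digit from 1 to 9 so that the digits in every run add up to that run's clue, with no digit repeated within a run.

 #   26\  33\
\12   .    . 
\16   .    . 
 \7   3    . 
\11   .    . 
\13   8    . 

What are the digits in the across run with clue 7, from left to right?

16 in 2 cells must be {7,9}.
R3C2 = 7 − 3 = 4 completes the 7 across.

3, 4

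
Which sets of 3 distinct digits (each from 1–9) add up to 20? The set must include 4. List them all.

3 distinct digits from 1–9 sum between 6 and 24.
Keeping only sets containing 4.
Only one set works: {4,7,9}.

{4,7,9}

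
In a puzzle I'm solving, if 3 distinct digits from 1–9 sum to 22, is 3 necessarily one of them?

No

Counterexample: {5,8,9} sums to 22 without using 3.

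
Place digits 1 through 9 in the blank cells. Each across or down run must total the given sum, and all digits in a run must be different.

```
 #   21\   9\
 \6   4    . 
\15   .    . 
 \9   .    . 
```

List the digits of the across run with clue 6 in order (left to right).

R1C2 = 6 − 4 = 2 completes the 6 across.
R2C2 = 6: the only remaining digit allowed by both the 15 across and the 9 down.
Given what's placed, R3C1 must be 8 to fit the 9 across and 21 down.
R3C2 = 9 − 8 = 1 completes the 9 across.
R2C1 = 15 − 6 = 9 completes the 15 across.

4 2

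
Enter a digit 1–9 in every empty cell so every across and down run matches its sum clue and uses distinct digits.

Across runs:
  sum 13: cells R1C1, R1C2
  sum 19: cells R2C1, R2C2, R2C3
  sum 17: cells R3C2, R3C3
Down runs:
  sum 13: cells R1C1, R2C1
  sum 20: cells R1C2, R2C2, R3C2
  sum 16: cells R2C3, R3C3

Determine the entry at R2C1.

17 in 2 cells must be {8,9}; 16 in 2 cells must be {7,9}.
The 17 across and the 16 down share only 9, so R3C3 = 9.
R2C3 = 16 − 9 = 7 completes the 16 down.
R3C2 = 17 − 9 = 8 completes the 17 across.
No cell is forced outright now. R2C2 can only be 3 or 9 (the digits allowed by both its 19 across and its 20 down). If R2C2 = 9: then R1C2 would have to be in {4,5,6,7,8,9} for the 13 across but in {3} for the 20 down — contradiction. So R2C2 = 3.
R1C2 = 20 − 11 = 9 completes the 20 down.
R2C1 = 19 − 10 = 9 completes the 19 across.
R1C1 = 13 − 9 = 4 completes the 13 across.

9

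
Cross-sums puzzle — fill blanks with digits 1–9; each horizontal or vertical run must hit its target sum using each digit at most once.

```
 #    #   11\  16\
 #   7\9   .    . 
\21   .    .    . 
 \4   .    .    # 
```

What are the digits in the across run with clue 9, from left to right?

2 7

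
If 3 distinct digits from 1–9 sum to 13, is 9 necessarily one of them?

Counterexample: {1,4,8} sums to 13 without using 9.

No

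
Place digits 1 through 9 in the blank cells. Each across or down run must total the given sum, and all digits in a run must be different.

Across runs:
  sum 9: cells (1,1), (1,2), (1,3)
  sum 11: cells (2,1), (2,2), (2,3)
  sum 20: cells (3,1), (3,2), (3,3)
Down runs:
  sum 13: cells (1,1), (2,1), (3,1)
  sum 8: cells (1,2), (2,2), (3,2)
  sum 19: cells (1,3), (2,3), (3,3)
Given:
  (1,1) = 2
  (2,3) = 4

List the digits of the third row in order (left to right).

6 5 9

Given what's placed, (1,3) must be 6 to fit the 9 across and 19 down.
(3,3) = 19 − 10 = 9 completes the 19 down.
(1,2) = 9 − 8 = 1 completes the 9 across.
No cell is forced outright now. (2,1) can only be 5 or 6 (the digits allowed by both its 11 across and its 13 down). If (2,1) = 6: then (2,2) would have to be in {1} for the 11 across but in {2,3,4,5} for the 8 down — contradiction. So (2,1) = 5.
(2,2) = 11 − 9 = 2 completes the 11 across.
(3,1) = 13 − 7 = 6 completes the 13 down.
(3,2) = 20 − 15 = 5 completes the 20 across.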